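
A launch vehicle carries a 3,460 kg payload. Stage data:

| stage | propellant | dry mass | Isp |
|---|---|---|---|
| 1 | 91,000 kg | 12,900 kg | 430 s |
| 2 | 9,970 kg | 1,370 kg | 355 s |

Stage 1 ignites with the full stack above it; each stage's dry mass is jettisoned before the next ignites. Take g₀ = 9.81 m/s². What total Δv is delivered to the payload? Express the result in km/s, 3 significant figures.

Δv ≈ 10.0 km/s

Ignition mass of stage 1 = 91,000+12,900 + 9,970+1,370 + 3,460 = 118,700 kg.
Stage 1: m₀ = 118,700 kg, m_f = 118,700 − 91,000 = 27,700 kg; Δv = 430×9.81×ln(4.285) = 4218.3×1.4552 ≈ 6138 m/s.
Stage 2: m₀ = 14,800 kg, m_f = 14,800 − 9,970 = 4,830 kg; Δv = 355×9.81×ln(3.064) = 3482.6×1.1198 ≈ 3900 m/s.
Total Δv = 6138 + 3900 = 10038 m/s.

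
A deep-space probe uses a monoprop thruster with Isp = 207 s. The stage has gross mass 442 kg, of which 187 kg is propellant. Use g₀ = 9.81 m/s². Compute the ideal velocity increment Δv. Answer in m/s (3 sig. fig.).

v_e = Isp · g₀ = 207 × 9.81 = 2030.7 m/s.
m_f = m₀ − m_prop = 442 − 187 = 255 kg.
From the ideal rocket equation, Δv = v_e · ln(m₀/m_f) = 2030.7 × ln(1.733) = 2030.7 × 0.5500 ≈ 1117.0 m/s.

Δv ≈ 1120 m/s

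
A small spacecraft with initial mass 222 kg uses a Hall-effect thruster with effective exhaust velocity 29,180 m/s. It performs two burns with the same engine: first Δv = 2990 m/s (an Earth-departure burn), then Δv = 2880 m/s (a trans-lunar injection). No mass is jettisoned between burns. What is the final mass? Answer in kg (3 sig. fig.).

final mass ≈ 182 kg

After the first burn: m = 222 × exp(−2990/29180.0) = 222 × 0.90261 = 200.379 kg.
After the second burn: m = 200.379 × exp(−2880/29180.0) = 200.379 × 0.90602 = 181.547 kg.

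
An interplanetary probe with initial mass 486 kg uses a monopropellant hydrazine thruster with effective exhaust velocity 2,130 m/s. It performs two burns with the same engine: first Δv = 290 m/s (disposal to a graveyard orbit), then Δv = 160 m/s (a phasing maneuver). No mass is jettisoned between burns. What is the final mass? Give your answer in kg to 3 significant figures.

final mass ≈ 393 kg

After the first burn: m = 486 × exp(−290/2130.0) = 486 × 0.87271 = 424.137 kg.
After the second burn: m = 424.137 × exp(−160/2130.0) = 424.137 × 0.92763 = 393.442 kg.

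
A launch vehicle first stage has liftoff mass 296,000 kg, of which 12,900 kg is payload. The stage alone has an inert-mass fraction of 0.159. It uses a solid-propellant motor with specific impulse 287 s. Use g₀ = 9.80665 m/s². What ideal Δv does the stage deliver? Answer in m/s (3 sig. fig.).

Stage wet mass = m₀ − payload = 296,000 − 12,900 = 283,100 kg.
Stage dry mass = ε × stage wet mass = 0.159 × 283,100 = 45,012.9 kg.
Burnout mass m_f = stage dry + payload = 45,012.9 + 12,900 = 57,912.9 kg.
v_e = Isp · g₀ = 287 × 9.80665 = 2814.5 m/s.
Using Δv = v_e ln(m₀/m_f): Δv = v_e · ln(296,000/57,912.9) = 2814.5 × ln(5.111) = 2814.5 × 1.6314 ≈ 4592 m/s.

Δv ≈ 4590 m/s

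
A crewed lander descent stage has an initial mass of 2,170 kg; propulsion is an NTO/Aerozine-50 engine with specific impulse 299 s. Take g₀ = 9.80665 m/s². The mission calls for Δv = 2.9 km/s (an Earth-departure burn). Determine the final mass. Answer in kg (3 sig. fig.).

final mass ≈ 807 kg

v_e = Isp · g₀ = 299 × 9.80665 = 2932.2 m/s.
m₀/m_f = exp(Δv / v_e) = exp(2900 / 2932.2) = exp(0.9890) = 2.6886.
m_f = m₀ / 2.6886 = 2,170 / 2.6886 = 807.112 kg.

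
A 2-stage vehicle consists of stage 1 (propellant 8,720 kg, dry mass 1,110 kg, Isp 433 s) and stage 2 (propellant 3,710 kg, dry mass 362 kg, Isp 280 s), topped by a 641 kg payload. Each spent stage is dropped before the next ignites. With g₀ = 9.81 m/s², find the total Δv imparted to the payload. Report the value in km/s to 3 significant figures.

Ignition mass of stage 1 = 8,720+1,110 + 3,710+362 + 641 = 14,543 kg.
Stage 1: m₀ = 14,543 kg, m_f = 14,543 − 8,720 = 5,823 kg; Δv = 433×9.81×ln(2.498) = 4247.7×0.9153 ≈ 3888 m/s.
Stage 2: m₀ = 4,713 kg, m_f = 4,713 − 3,710 = 1,003 kg; Δv = 280×9.81×ln(4.699) = 2746.8×1.5473 ≈ 4250 m/s.
Total Δv = 3888 + 4250 = 8138 m/s.

Δv ≈ 8.14 km/s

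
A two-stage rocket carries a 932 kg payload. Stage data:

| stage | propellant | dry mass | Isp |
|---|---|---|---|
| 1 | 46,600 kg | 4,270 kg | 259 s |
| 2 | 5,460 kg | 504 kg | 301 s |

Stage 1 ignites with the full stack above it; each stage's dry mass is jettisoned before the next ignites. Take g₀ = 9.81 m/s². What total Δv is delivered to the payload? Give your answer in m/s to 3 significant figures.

Ignition mass of stage 1 = 46,600+4,270 + 5,460+504 + 932 = 57,766 kg.
Stage 1: m₀ = 57,766 kg, m_f = 57,766 − 46,600 = 11,166 kg; Δv = 259×9.81×ln(5.173) = 2540.8×1.6435 ≈ 4176 m/s.
Stage 2: m₀ = 6,896 kg, m_f = 6,896 − 5,460 = 1,436 kg; Δv = 301×9.81×ln(4.802) = 2952.8×1.5691 ≈ 4633 m/s.
Total Δv = 4176 + 4633 = 8809 m/s.

Δv ≈ 8810 m/s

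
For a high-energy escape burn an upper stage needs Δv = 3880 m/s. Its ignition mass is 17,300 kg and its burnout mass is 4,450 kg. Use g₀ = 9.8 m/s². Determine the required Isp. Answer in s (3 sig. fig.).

ln(m₀/m_f) = ln(17300/4450) = ln(3.888) = 1.3578.
v_e = Δv / ln(m₀/m_f) = 3880 / 1.3578 = 2857.6 m/s.
Isp = v_e / g₀ = 2857.6 / 9.8 = 291.6 s.

Isp ≈ 292 s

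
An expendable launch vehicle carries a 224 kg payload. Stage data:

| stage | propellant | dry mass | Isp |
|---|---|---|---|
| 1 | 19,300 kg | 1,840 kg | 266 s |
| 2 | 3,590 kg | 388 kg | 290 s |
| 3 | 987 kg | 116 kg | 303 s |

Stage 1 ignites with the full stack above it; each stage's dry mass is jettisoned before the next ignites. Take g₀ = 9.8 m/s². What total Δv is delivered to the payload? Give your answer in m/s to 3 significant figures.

Ignition mass of stage 1 = 19,300+1,840 + 3,590+388 + 987+116 + 224 = 26,445 kg.
Stage 1: m₀ = 26,445 kg, m_f = 26,445 − 19,300 = 7,145 kg; Δv = 266×9.8×ln(3.701) = 2606.8×1.3087 ≈ 3411 m/s.
Stage 2: m₀ = 5,305 kg, m_f = 5,305 − 3,590 = 1,715 kg; Δv = 290×9.8×ln(3.093) = 2842.0×1.1292 ≈ 3209 m/s.
Stage 3: m₀ = 1,327 kg, m_f = 1,327 − 987 = 340 kg; Δv = 303×9.8×ln(3.903) = 2969.4×1.3617 ≈ 4044 m/s.
Total Δv = 3411 + 3209 + 4044 = 10664 m/s.

Δv ≈ 10700 m/s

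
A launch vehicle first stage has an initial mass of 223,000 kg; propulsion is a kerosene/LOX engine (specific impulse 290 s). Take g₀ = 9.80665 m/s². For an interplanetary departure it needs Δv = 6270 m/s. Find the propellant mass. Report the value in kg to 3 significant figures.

v_e = Isp · g₀ = 290 × 9.80665 = 2843.9 m/s.
Rocket equation: m₀/m_f = exp(Δv / v_e) = exp(6270 / 2843.9) = exp(2.2047) = 9.0675.
m_f = 223,000 / 9.0675 = 24,593.3 kg, so propellant = m₀ − m_f = 223,000 − 24,593.3 = 198,406.7 kg.

propellant mass ≈ 198000 kg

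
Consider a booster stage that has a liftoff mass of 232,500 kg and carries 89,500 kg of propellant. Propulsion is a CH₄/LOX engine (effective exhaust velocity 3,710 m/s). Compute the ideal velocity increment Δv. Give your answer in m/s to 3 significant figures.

m_f = m₀ − m_prop = 232,500 − 89,500 = 143,000 kg.
Δv = v_e · ln(m₀/m_f) = 3710.0 × ln(1.626) = 3710.0 × 0.4860 ≈ 1803.2 m/s.

Δv ≈ 1800 m/s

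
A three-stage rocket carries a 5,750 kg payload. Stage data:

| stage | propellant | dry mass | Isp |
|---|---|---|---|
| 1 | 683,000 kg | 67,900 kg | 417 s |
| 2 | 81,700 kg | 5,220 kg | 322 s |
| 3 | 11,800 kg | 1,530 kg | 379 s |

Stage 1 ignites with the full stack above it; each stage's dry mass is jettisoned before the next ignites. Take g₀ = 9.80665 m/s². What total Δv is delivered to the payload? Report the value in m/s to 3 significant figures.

Ignition mass of stage 1 = 683,000+67,900 + 81,700+5,220 + 11,800+1,530 + 5,750 = 856,900 kg.
Stage 1: m₀ = 856,900 kg, m_f = 856,900 − 683,000 = 173,900 kg; Δv = 417×9.80665×ln(4.928) = 4089.4×1.5948 ≈ 6522 m/s.
Stage 2: m₀ = 106,000 kg, m_f = 106,000 − 81,700 = 24,300 kg; Δv = 322×9.80665×ln(4.362) = 3157.7×1.4730 ≈ 4651 m/s.
Stage 3: m₀ = 19,080 kg, m_f = 19,080 − 11,800 = 7,280 kg; Δv = 379×9.80665×ln(2.621) = 3716.7×0.9635 ≈ 3581 m/s.
Total Δv = 6522 + 4651 + 3581 = 14754 m/s.

Δv ≈ 14800 m/s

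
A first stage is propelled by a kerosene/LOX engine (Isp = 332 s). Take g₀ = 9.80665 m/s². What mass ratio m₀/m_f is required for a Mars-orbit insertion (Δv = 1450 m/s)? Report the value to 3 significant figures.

mass ratio ≈ 1.56

v_e = Isp · g₀ = 332 × 9.80665 = 3255.8 m/s.
m₀/m_f = exp(Δv / v_e) = exp(1450 / 3255.8) = exp(0.4454) = 1.5610.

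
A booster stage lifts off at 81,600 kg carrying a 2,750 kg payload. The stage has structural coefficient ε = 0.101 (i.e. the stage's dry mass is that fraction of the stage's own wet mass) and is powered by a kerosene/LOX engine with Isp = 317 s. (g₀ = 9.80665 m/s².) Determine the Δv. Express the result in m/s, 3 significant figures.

Δv ≈ 6310 m/s

Stage wet mass = m₀ − payload = 81,600 − 2,750 = 78,850 kg.
Stage dry mass = ε × stage wet mass = 0.101 × 78,850 = 7,963.85 kg.
Burnout mass m_f = stage dry + payload = 7,963.85 + 2,750 = 10,713.85 kg.
v_e = Isp · g₀ = 317 × 9.80665 = 3108.7 m/s.
Rocket equation: Δv = v_e · ln(81,600/10,713.85) = 3108.7 × ln(7.616) = 3108.7 × 2.0303 ≈ 6312 m/s.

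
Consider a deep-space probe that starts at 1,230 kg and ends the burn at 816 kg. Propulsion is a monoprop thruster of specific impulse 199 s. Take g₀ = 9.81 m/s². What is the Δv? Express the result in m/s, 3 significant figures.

v_e = Isp · g₀ = 199 × 9.81 = 1952.2 m/s.
Δv = v_e · ln(m₀/m_f) = 1952.2 × ln(1.507) = 1952.2 × 0.4104 ≈ 801.1 m/s.

Δv ≈ 801 m/s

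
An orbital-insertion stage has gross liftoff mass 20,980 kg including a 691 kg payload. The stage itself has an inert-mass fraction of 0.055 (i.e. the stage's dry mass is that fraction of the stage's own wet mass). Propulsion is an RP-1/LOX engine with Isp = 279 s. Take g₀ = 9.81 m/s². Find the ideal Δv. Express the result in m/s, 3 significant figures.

Stage wet mass = m₀ − payload = 20,980 − 691 = 20,289 kg.
Stage dry mass = ε × stage wet mass = 0.055 × 20,289 = 1,115.9 kg.
Burnout mass m_f = stage dry + payload = 1,115.9 + 691 = 1,806.9 kg.
v_e = Isp · g₀ = 279 × 9.81 = 2737.0 m/s.
From the ideal rocket equation, Δv = v_e · ln(20,980/1,806.9) = 2737.0 × ln(11.61) = 2737.0 × 2.4520 ≈ 6711 m/s.

Δv ≈ 6710 m/s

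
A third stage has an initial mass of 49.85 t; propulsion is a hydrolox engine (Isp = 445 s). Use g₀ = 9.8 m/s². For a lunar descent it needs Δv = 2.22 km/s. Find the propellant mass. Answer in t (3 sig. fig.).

propellant mass ≈ 19.9 t

v_e = Isp · g₀ = 445 × 9.8 = 4361.0 m/s.
Rocket equation: m₀/m_f = exp(Δv / v_e) = exp(2220 / 4361.0) = exp(0.5091) = 1.6637.
m_f = 49.85 / 1.6637 = 29.9633 t, so propellant = m₀ − m_f = 49.85 − 29.9633 = 19.8867 t.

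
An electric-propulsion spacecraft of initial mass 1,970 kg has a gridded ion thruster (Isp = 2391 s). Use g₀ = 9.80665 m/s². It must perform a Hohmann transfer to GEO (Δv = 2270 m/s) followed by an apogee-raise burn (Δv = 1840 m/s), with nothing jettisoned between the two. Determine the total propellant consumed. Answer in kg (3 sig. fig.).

total propellant consumed ≈ 317 kg

v_e = Isp · g₀ = 2391 × 9.80665 = 23447.7 m/s.
After the first burn: m = 1970 × exp(−2270/23447.7) = 1970 × 0.90773 = 1,788.23 kg.
After the second burn: m = 1,788.23 × exp(−1840/23447.7) = 1,788.23 × 0.92453 = 1,653.27 kg.
Total propellant = m₀ − m_final = 1970 − 1,653.27 = 316.73 kg.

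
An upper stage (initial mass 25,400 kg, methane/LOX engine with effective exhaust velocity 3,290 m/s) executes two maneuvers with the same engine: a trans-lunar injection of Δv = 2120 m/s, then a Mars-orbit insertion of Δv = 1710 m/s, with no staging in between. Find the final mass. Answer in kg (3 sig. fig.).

After the first burn: m = 25400 × exp(−2120/3290.0) = 25400 × 0.52499 = 13,334.7 kg.
After the second burn: m = 13,334.7 × exp(−1710/3290.0) = 13,334.7 × 0.59467 = 7,929.75 kg.

final mass ≈ 7930 kg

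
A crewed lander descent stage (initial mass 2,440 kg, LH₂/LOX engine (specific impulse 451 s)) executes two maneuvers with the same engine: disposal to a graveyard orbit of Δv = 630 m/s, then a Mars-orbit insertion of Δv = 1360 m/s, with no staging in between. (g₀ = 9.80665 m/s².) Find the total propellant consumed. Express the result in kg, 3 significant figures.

total propellant consumed ≈ 884 kg

v_e = Isp · g₀ = 451 × 9.80665 = 4422.8 m/s.
After the first burn: m = 2440 × exp(−630/4422.8) = 2440 × 0.86724 = 2,116.07 kg.
After the second burn: m = 2,116.07 × exp(−1360/4422.8) = 2,116.07 × 0.73528 = 1,555.9 kg.
Total propellant = m₀ − m_final = 2440 − 1,555.9 = 884.1 kg.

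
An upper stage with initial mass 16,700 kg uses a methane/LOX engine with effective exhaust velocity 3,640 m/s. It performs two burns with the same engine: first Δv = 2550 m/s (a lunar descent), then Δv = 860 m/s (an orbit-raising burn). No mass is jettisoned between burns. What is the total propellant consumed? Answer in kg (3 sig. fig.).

total propellant consumed ≈ 10200 kg

After the first burn: m = 16700 × exp(−2550/3640.0) = 16700 × 0.49631 = 8,288.38 kg.
After the second burn: m = 8,288.38 × exp(−860/3640.0) = 8,288.38 × 0.78957 = 6,544.26 kg.
Total propellant = m₀ − m_final = 16700 − 6,544.26 = 10,155.74 kg.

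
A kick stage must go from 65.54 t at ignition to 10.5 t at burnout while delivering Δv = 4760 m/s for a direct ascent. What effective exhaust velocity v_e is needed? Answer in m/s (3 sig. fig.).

ln(m₀/m_f) = ln(65540/10500) = ln(6.242) = 1.8313.
Using Δv = v_e ln(m₀/m_f): v_e = Δv / ln(m₀/m_f) = 4760 / 1.8313 = 2599.3 m/s.

v_e ≈ 2600 m/s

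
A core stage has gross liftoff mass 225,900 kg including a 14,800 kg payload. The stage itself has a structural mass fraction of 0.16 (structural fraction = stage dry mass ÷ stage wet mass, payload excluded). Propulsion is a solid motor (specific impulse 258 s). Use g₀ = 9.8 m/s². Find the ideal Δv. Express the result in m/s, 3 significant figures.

Δv ≈ 3890 m/s

Stage wet mass = m₀ − payload = 225,900 − 14,800 = 211,100 kg.
Stage dry mass = ε × stage wet mass = 0.16 × 211,100 = 33,776 kg.
Burnout mass m_f = stage dry + payload = 33,776 + 14,800 = 48,576 kg.
v_e = Isp · g₀ = 258 × 9.8 = 2528.4 m/s.
Δv = v_e · ln(225,900/48,576) = 2528.4 × ln(4.65) = 2528.4 × 1.5370 ≈ 3886 m/s.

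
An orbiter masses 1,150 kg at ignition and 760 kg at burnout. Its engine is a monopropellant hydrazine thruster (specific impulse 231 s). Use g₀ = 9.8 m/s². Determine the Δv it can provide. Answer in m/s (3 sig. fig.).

v_e = Isp · g₀ = 231 × 9.8 = 2263.8 m/s.
Δv = v_e · ln(m₀/m_f) = 2263.8 × ln(1.513) = 2263.8 × 0.4142 ≈ 937.7 m/s.

Δv ≈ 938 m/s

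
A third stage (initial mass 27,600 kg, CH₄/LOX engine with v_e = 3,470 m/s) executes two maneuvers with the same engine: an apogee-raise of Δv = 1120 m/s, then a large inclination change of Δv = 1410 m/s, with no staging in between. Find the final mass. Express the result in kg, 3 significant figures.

final mass ≈ 13300 kg

After the first burn: m = 27600 × exp(−1120/3470.0) = 27600 × 0.72414 = 19,986.3 kg.
After the second burn: m = 19,986.3 × exp(−1410/3470.0) = 19,986.3 × 0.66608 = 13,312.5 kg.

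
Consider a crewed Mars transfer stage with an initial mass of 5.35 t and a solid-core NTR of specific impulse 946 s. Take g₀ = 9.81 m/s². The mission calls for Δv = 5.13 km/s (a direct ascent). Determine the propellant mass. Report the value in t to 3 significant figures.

v_e = Isp · g₀ = 946 × 9.81 = 9280.3 m/s.
m₀/m_f = exp(Δv / v_e) = exp(5130 / 9280.3) = exp(0.5528) = 1.7381.
m_f = 5.35 / 1.7381 = 3.07807 t, so propellant = m₀ − m_f = 5.35 − 3.07807 = 2.27193 t.

propellant mass ≈ 2.27 t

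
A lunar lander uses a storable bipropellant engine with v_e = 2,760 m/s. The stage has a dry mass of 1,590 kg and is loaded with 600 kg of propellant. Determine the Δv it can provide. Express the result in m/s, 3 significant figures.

m₀ = m_dry + m_prop = 1,590 + 600 = 2,190 kg.
Rocket equation: Δv = v_e · ln(m₀/m_f) = 2760.0 × ln(1.377) = 2760.0 × 0.3202 ≈ 883.7 m/s.

Δv ≈ 884 m/s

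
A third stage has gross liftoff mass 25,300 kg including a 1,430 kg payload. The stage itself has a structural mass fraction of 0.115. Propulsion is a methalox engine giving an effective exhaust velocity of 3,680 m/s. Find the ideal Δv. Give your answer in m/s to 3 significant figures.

Δv ≈ 6630 m/s

Stage wet mass = m₀ − payload = 25,300 − 1,430 = 23,870 kg.
Stage dry mass = ε × stage wet mass = 0.115 × 23,870 = 2,745.05 kg.
Burnout mass m_f = stage dry + payload = 2,745.05 + 1,430 = 4,175.05 kg.
Δv = v_e · ln(25,300/4,175.05) = 3680.0 × ln(6.06) = 3680.0 × 1.8017 ≈ 6630 m/s.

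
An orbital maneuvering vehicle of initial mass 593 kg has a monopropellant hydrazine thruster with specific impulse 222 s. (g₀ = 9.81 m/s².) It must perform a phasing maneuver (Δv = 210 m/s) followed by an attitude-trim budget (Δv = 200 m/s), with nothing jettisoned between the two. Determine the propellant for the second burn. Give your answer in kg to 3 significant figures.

v_e = Isp · g₀ = 222 × 9.81 = 2177.8 m/s.
After the first burn: m = 593 × exp(−210/2177.8) = 593 × 0.90808 = 538.491 kg.
After the second burn: m = 538.491 × exp(−200/2177.8) = 538.491 × 0.91226 = 491.244 kg.
Second-burn propellant = 538.491 − 491.244 = 47.247 kg.

propellant for the second burn ≈ 47.2 kg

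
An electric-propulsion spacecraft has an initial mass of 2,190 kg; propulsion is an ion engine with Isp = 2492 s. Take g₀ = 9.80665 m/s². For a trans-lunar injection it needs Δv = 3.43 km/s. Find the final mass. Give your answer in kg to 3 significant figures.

final mass ≈ 1900 kg

v_e = Isp · g₀ = 2492 × 9.80665 = 24438.2 m/s.
By the Tsiolkovsky rocket equation, m₀/m_f = exp(Δv / v_e) = exp(3430 / 24438.2) = exp(0.1404) = 1.1507.
m_f = m₀ / 1.1507 = 2,190 / 1.1507 = 1,903.19 kg.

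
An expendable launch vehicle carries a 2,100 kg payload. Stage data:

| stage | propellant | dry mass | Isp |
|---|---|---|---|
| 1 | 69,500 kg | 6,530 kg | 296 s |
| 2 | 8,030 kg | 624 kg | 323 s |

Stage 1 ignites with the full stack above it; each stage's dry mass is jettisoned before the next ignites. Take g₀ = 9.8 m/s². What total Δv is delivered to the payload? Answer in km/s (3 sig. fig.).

Ignition mass of stage 1 = 69,500+6,530 + 8,030+624 + 2,100 = 86,784 kg.
Stage 1: m₀ = 86,784 kg, m_f = 86,784 − 69,500 = 17,284 kg; Δv = 296×9.8×ln(5.021) = 2900.8×1.6136 ≈ 4681 m/s.
Stage 2: m₀ = 10,754 kg, m_f = 10,754 − 8,030 = 2,724 kg; Δv = 323×9.8×ln(3.948) = 3165.4×1.3732 ≈ 4347 m/s.
Total Δv = 4681 + 4347 = 9028 m/s.

Δv ≈ 9.03 km/s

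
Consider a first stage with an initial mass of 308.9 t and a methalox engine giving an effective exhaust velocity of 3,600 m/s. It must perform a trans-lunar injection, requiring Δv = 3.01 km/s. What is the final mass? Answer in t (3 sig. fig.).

Using Δv = v_e ln(m₀/m_f): m₀/m_f = exp(Δv / v_e) = exp(3010 / 3600.0) = exp(0.8361) = 2.3074.
m_f = m₀ / 2.3074 = 308.9 / 2.3074 = 133.874 t.

final mass ≈ 134 t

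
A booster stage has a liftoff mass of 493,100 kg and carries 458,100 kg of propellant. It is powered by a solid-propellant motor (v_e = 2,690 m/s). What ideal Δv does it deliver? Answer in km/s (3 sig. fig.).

Δv ≈ 7.12 km/s

m_f = m₀ − m_prop = 493,100 − 458,100 = 35,000 kg.
Rocket equation: Δv = v_e · ln(m₀/m_f) = 2690.0 × ln(14.09) = 2690.0 × 2.6454 ≈ 7116.0 m/s.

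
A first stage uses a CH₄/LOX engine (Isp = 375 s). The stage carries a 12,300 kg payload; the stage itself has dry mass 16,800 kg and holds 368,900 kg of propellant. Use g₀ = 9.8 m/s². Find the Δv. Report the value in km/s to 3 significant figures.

v_e = Isp · g₀ = 375 × 9.8 = 3675.0 m/s.
m₀ = payload + dry + propellant = 12,300 + 16,800 + 368,900 = 398,000 kg.
m_f = payload + dry = 12,300 + 16,800 = 29,100 kg.
By the Tsiolkovsky rocket equation, Δv = v_e · ln(m₀/m_f) = 3675.0 × ln(13.68) = 3675.0 × 2.6157 ≈ 9612.7 m/s.

Δv ≈ 9.61 km/s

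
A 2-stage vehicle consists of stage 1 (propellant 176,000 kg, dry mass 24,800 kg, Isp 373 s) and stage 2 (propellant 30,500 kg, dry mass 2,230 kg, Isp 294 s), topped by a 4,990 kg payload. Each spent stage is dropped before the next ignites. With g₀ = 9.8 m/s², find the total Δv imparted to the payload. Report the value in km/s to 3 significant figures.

Δv ≈ 9.66 km/s

Ignition mass of stage 1 = 176,000+24,800 + 30,500+2,230 + 4,990 = 238,520 kg.
Stage 1: m₀ = 238,520 kg, m_f = 238,520 − 176,000 = 62,520 kg; Δv = 373×9.8×ln(3.815) = 3655.4×1.3390 ≈ 4894 m/s.
Stage 2: m₀ = 37,720 kg, m_f = 37,720 − 30,500 = 7,220 kg; Δv = 294×9.8×ln(5.224) = 2881.2×1.6533 ≈ 4764 m/s.
Total Δv = 4894 + 4764 = 9658 m/s.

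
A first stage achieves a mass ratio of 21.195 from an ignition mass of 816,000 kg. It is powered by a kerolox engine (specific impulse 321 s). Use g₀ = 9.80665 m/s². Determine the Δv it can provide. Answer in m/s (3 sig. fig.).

Δv ≈ 9610 m/s

v_e = Isp · g₀ = 321 × 9.80665 = 3147.9 m/s.
Δv = v_e · ln(21.195) = 3147.9 × 3.0538 ≈ 9613.1 m/s.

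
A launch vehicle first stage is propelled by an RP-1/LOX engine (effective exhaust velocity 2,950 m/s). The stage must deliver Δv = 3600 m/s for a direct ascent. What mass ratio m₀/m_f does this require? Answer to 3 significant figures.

m₀/m_f = exp(Δv / v_e) = exp(3600 / 2950.0) = exp(1.2203) = 3.3883.

mass ratio ≈ 3.39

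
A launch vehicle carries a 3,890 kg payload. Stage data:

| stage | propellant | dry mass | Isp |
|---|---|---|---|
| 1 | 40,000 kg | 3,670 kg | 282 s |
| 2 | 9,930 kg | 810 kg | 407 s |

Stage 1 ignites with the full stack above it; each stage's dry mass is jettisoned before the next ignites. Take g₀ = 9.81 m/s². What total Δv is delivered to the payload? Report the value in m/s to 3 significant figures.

Ignition mass of stage 1 = 40,000+3,670 + 9,930+810 + 3,890 = 58,300 kg.
Stage 1: m₀ = 58,300 kg, m_f = 58,300 − 40,000 = 18,300 kg; Δv = 282×9.81×ln(3.186) = 2766.4×1.1587 ≈ 3205 m/s.
Stage 2: m₀ = 14,630 kg, m_f = 14,630 − 9,930 = 4,700 kg; Δv = 407×9.81×ln(3.113) = 3992.7×1.1355 ≈ 4534 m/s.
Total Δv = 3205 + 4534 = 7739 m/s.

Δv ≈ 7740 m/s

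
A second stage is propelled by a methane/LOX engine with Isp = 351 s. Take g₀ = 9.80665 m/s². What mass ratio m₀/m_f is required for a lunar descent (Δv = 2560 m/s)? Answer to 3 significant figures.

mass ratio ≈ 2.10

v_e = Isp · g₀ = 351 × 9.80665 = 3442.1 m/s.
By the Tsiolkovsky rocket equation, m₀/m_f = exp(Δv / v_e) = exp(2560 / 3442.1) = exp(0.7437) = 2.1038.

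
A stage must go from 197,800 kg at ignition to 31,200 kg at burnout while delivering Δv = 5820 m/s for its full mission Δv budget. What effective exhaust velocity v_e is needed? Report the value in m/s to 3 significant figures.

ln(m₀/m_f) = ln(197800/31200) = ln(6.34) = 1.8468.
Rocket equation: v_e = Δv / ln(m₀/m_f) = 5820 / 1.8468 = 3151.3 m/s.

v_e ≈ 3150 m/s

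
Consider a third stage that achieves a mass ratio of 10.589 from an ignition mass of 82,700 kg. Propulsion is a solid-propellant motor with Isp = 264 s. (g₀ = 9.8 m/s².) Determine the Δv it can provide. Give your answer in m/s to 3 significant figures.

v_e = Isp · g₀ = 264 × 9.8 = 2587.2 m/s.
Δv = v_e · ln(10.589) = 2587.2 × 2.3598 ≈ 6105.3 m/s.

Δv ≈ 6110 m/s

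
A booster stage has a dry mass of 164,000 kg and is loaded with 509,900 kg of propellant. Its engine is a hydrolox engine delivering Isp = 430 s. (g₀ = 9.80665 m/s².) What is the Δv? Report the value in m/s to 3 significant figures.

v_e = Isp · g₀ = 430 × 9.80665 = 4216.9 m/s.
m₀ = m_dry + m_prop = 164,000 + 509,900 = 673,900 kg.
Rocket equation: Δv = v_e · ln(m₀/m_f) = 4216.9 × ln(4.109) = 4216.9 × 1.4132 ≈ 5959.3 m/s.

Δv ≈ 5960 m/s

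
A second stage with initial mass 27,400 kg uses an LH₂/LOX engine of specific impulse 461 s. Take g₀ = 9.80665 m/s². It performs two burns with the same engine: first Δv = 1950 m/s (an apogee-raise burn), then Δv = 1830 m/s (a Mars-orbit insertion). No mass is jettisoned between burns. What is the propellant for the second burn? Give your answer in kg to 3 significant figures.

v_e = Isp · g₀ = 461 × 9.80665 = 4520.9 m/s.
After the first burn: m = 27400 × exp(−1950/4520.9) = 27400 × 0.64964 = 17,800.1 kg.
After the second burn: m = 17,800.1 × exp(−1830/4520.9) = 17,800.1 × 0.66712 = 11,874.8 kg.
Second-burn propellant = 17,800.1 − 11,874.8 = 5,925.3 kg.

propellant for the second burn ≈ 5930 kg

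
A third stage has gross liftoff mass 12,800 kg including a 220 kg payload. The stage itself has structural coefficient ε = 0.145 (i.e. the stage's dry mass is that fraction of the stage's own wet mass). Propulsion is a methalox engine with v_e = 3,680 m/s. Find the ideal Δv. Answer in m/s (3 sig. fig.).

Δv ≈ 6750 m/s

Stage wet mass = m₀ − payload = 12,800 − 220 = 12,580 kg.
Stage dry mass = ε × stage wet mass = 0.145 × 12,580 = 1,824.1 kg.
Burnout mass m_f = stage dry + payload = 1,824.1 + 220 = 2,044.1 kg.
By the Tsiolkovsky rocket equation, Δv = v_e · ln(12,800/2,044.1) = 3680.0 × ln(6.262) = 3680.0 × 1.8345 ≈ 6751 m/s.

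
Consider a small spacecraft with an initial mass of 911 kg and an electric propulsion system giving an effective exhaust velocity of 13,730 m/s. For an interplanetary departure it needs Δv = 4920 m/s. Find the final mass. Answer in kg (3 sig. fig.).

final mass ≈ 637 kg

Rocket equation: m₀/m_f = exp(Δv / v_e) = exp(4920 / 13730.0) = exp(0.3583) = 1.4310.
m_f = m₀ / 1.4310 = 911 / 1.4310 = 636.618 kg.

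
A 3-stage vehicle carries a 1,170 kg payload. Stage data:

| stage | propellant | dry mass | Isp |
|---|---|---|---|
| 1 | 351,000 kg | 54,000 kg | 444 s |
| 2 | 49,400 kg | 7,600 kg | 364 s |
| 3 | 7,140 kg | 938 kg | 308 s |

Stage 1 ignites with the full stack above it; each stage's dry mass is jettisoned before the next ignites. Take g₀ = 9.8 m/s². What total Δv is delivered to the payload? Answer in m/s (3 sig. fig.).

Ignition mass of stage 1 = 351,000+54,000 + 49,400+7,600 + 7,140+938 + 1,170 = 471,248 kg.
Stage 1: m₀ = 471,248 kg, m_f = 471,248 − 351,000 = 120,248 kg; Δv = 444×9.8×ln(3.919) = 4351.2×1.3658 ≈ 5943 m/s.
Stage 2: m₀ = 66,248 kg, m_f = 66,248 − 49,400 = 16,848 kg; Δv = 364×9.8×ln(3.932) = 3567.2×1.3692 ≈ 4884 m/s.
Stage 3: m₀ = 9,248 kg, m_f = 9,248 − 7,140 = 2,108 kg; Δv = 308×9.8×ln(4.387) = 3018.4×1.4787 ≈ 4463 m/s.
Total Δv = 5943 + 4884 + 4463 = 15290 m/s.

Δv ≈ 15300 m/s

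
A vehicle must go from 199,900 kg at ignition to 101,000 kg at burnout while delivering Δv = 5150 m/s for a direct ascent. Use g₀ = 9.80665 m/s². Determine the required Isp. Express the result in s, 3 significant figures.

Isp ≈ 769 s

ln(m₀/m_f) = ln(199900/101000) = ln(1.979) = 0.6827.
By the Tsiolkovsky rocket equation, v_e = Δv / ln(m₀/m_f) = 5150 / 0.6827 = 7543.6 m/s.
Isp = v_e / g₀ = 7543.6 / 9.80665 = 769.2 s.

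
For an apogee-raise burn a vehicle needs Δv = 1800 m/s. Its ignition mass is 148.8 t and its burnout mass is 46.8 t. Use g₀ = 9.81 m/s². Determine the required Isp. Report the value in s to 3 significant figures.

ln(m₀/m_f) = ln(148800/46800) = ln(3.179) = 1.1567.
v_e = Δv / ln(m₀/m_f) = 1800 / 1.1567 = 1556.1 m/s.
Isp = v_e / g₀ = 1556.1 / 9.81 = 158.6 s.

Isp ≈ 159 s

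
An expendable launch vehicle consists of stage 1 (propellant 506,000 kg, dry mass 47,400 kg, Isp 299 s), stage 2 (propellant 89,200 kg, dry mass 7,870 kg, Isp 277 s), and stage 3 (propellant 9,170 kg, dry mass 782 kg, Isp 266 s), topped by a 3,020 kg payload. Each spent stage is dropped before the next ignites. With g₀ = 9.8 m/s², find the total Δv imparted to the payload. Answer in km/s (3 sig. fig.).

Δv ≈ 11.9 km/s

Ignition mass of stage 1 = 506,000+47,400 + 89,200+7,870 + 9,170+782 + 3,020 = 663,442 kg.
Stage 1: m₀ = 663,442 kg, m_f = 663,442 − 506,000 = 157,442 kg; Δv = 299×9.8×ln(4.214) = 2930.2×1.4384 ≈ 4215 m/s.
Stage 2: m₀ = 110,042 kg, m_f = 110,042 − 89,200 = 20,842 kg; Δv = 277×9.8×ln(5.28) = 2714.6×1.6639 ≈ 4517 m/s.
Stage 3: m₀ = 12,972 kg, m_f = 12,972 − 9,170 = 3,802 kg; Δv = 266×9.8×ln(3.412) = 2606.8×1.2273 ≈ 3199 m/s.
Total Δv = 4215 + 4517 + 3199 = 11931 m/s.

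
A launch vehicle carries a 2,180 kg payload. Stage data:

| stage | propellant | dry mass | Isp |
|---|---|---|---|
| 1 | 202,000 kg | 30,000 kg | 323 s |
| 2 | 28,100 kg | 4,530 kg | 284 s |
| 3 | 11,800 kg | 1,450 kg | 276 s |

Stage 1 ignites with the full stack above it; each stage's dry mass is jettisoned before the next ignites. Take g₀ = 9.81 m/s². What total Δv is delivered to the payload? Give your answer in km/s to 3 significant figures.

Δv ≈ 10.4 km/s

Ignition mass of stage 1 = 202,000+30,000 + 28,100+4,530 + 11,800+1,450 + 2,180 = 280,060 kg.
Stage 1: m₀ = 280,060 kg, m_f = 280,060 − 202,000 = 78,060 kg; Δv = 323×9.81×ln(3.588) = 3168.6×1.2775 ≈ 4048 m/s.
Stage 2: m₀ = 48,060 kg, m_f = 48,060 − 28,100 = 19,960 kg; Δv = 284×9.81×ln(2.408) = 2786.0×0.8787 ≈ 2448 m/s.
Stage 3: m₀ = 15,430 kg, m_f = 15,430 − 11,800 = 3,630 kg; Δv = 276×9.81×ln(4.251) = 2707.6×1.4471 ≈ 3918 m/s.
Total Δv = 4048 + 2448 + 3918 = 10414 m/s.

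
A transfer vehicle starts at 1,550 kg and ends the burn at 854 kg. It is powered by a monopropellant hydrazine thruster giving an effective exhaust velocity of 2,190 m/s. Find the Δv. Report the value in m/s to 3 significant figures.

From the ideal rocket equation, Δv = v_e · ln(m₀/m_f) = 2190.0 × ln(1.815) = 2190.0 × 0.5961 ≈ 1305.4 m/s.

Δv ≈ 1310 m/s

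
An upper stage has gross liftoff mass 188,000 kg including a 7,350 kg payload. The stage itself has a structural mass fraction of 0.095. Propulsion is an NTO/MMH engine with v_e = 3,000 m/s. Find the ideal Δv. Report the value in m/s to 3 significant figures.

Stage wet mass = m₀ − payload = 188,000 − 7,350 = 180,650 kg.
Stage dry mass = ε × stage wet mass = 0.095 × 180,650 = 17,161.8 kg.
Burnout mass m_f = stage dry + payload = 17,161.8 + 7,350 = 24,511.8 kg.
Δv = v_e · ln(188,000/24,511.8) = 3000.0 × ln(7.67) = 3000.0 × 2.0373 ≈ 6112 m/s.

Δv ≈ 6110 m/s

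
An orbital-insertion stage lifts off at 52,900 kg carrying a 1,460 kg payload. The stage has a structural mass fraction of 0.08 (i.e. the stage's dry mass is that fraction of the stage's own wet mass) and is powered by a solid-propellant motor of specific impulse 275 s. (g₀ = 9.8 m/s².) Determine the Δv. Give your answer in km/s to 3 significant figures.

Stage wet mass = m₀ − payload = 52,900 − 1,460 = 51,440 kg.
Stage dry mass = ε × stage wet mass = 0.08 × 51,440 = 4,115.2 kg.
Burnout mass m_f = stage dry + payload = 4,115.2 + 1,460 = 5,575.2 kg.
v_e = Isp · g₀ = 275 × 9.8 = 2695.0 m/s.
Δv = v_e · ln(52,900/5,575.2) = 2695.0 × ln(9.488) = 2695.0 × 2.2501 ≈ 6064 m/s.

Δv ≈ 6.06 km/s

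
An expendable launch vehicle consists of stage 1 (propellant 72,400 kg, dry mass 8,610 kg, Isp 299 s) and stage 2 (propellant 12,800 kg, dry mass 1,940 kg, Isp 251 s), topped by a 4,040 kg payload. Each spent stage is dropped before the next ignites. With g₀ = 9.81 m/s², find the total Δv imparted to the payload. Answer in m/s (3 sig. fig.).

Ignition mass of stage 1 = 72,400+8,610 + 12,800+1,940 + 4,040 = 99,790 kg.
Stage 1: m₀ = 99,790 kg, m_f = 99,790 − 72,400 = 27,390 kg; Δv = 299×9.81×ln(3.643) = 2933.2×1.2929 ≈ 3792 m/s.
Stage 2: m₀ = 18,780 kg, m_f = 18,780 − 12,800 = 5,980 kg; Δv = 251×9.81×ln(3.14) = 2462.3×1.1444 ≈ 2818 m/s.
Total Δv = 3792 + 2818 = 6610 m/s.

Δv ≈ 6610 m/s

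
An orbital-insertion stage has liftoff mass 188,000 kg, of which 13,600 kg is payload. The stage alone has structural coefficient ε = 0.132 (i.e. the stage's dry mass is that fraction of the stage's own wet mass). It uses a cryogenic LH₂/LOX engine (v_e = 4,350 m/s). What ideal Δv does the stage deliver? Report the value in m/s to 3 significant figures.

Stage wet mass = m₀ − payload = 188,000 − 13,600 = 174,400 kg.
Stage dry mass = ε × stage wet mass = 0.132 × 174,400 = 23,020.8 kg.
Burnout mass m_f = stage dry + payload = 23,020.8 + 13,600 = 36,620.8 kg.
By the Tsiolkovsky rocket equation, Δv = v_e · ln(188,000/36,620.8) = 4350.0 × ln(5.134) = 4350.0 × 1.6358 ≈ 7116 m/s.

Δv ≈ 7120 m/s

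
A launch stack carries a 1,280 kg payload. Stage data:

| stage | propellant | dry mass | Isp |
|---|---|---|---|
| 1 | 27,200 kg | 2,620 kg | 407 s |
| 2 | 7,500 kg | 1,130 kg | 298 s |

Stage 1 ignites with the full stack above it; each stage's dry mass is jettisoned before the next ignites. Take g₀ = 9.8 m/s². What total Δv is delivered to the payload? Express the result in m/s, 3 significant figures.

Δv ≈ 8730 m/s

Ignition mass of stage 1 = 27,200+2,620 + 7,500+1,130 + 1,280 = 39,730 kg.
Stage 1: m₀ = 39,730 kg, m_f = 39,730 − 27,200 = 12,530 kg; Δv = 407×9.8×ln(3.171) = 3988.6×1.1540 ≈ 4603 m/s.
Stage 2: m₀ = 9,910 kg, m_f = 9,910 − 7,500 = 2,410 kg; Δv = 298×9.8×ln(4.112) = 2920.4×1.4139 ≈ 4129 m/s.
Total Δv = 4603 + 4129 = 8732 m/s.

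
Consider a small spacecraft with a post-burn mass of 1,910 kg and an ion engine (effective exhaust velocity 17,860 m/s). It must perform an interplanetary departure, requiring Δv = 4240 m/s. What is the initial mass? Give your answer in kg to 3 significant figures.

By the Tsiolkovsky rocket equation, m₀/m_f = exp(Δv / v_e) = exp(4240 / 17860.0) = exp(0.2374) = 1.2680.
m₀ = m_f × 1.2680 = 1,910 × 1.2680 = 2,421.88 kg.

initial mass ≈ 2420 kg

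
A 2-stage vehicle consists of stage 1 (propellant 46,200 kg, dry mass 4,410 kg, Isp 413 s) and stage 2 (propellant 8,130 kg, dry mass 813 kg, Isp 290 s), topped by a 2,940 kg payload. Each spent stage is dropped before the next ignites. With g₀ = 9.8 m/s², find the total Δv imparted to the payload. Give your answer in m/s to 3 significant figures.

Δv ≈ 8720 m/s

Ignition mass of stage 1 = 46,200+4,410 + 8,130+813 + 2,940 = 62,493 kg.
Stage 1: m₀ = 62,493 kg, m_f = 62,493 − 46,200 = 16,293 kg; Δv = 413×9.8×ln(3.836) = 4047.4×1.3443 ≈ 5441 m/s.
Stage 2: m₀ = 11,883 kg, m_f = 11,883 − 8,130 = 3,753 kg; Δv = 290×9.8×ln(3.166) = 2842.0×1.1526 ≈ 3276 m/s.
Total Δv = 5441 + 3276 = 8717 m/s.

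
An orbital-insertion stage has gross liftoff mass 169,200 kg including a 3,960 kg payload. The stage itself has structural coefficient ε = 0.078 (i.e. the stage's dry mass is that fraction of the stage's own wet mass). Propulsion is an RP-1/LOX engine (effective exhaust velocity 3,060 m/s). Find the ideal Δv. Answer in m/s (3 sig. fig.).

Δv ≈ 7060 m/s

Stage wet mass = m₀ − payload = 169,200 − 3,960 = 165,240 kg.
Stage dry mass = ε × stage wet mass = 0.078 × 165,240 = 12,888.7 kg.
Burnout mass m_f = stage dry + payload = 12,888.7 + 3,960 = 16,848.7 kg.
From the ideal rocket equation, Δv = v_e · ln(169,200/16,848.7) = 3060.0 × ln(10.04) = 3060.0 × 2.3068 ≈ 7059 m/s.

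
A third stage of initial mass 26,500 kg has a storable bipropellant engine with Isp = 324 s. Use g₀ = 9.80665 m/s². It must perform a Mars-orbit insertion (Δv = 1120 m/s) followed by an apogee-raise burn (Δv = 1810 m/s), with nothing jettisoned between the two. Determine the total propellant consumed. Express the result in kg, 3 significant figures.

v_e = Isp · g₀ = 324 × 9.80665 = 3177.4 m/s.
After the first burn: m = 26500 × exp(−1120/3177.4) = 26500 × 0.70293 = 18,627.6 kg.
After the second burn: m = 18,627.6 × exp(−1810/3177.4) = 18,627.6 × 0.56572 = 10,538 kg.
Total propellant = m₀ − m_final = 26500 − 10,538 = 15,962 kg.

total propellant consumed ≈ 16000 kg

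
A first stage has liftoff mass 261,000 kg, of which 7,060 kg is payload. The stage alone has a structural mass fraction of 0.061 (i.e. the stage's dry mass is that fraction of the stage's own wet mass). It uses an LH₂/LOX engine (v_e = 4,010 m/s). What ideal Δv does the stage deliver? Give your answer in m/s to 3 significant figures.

Stage wet mass = m₀ − payload = 261,000 − 7,060 = 253,940 kg.
Stage dry mass = ε × stage wet mass = 0.061 × 253,940 = 15,490.3 kg.
Burnout mass m_f = stage dry + payload = 15,490.3 + 7,060 = 22,550.3 kg.
Δv = v_e · ln(261,000/22,550.3) = 4010.0 × ln(11.57) = 4010.0 × 2.4488 ≈ 9820 m/s.

Δv ≈ 9820 m/s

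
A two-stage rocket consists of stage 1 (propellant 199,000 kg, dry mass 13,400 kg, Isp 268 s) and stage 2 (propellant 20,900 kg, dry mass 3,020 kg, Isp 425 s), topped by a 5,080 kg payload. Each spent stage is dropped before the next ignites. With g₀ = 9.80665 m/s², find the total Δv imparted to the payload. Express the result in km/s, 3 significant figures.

Δv ≈ 9.89 km/s

Ignition mass of stage 1 = 199,000+13,400 + 20,900+3,020 + 5,080 = 241,400 kg.
Stage 1: m₀ = 241,400 kg, m_f = 241,400 − 199,000 = 42,400 kg; Δv = 268×9.80665×ln(5.693) = 2628.2×1.7393 ≈ 4571 m/s.
Stage 2: m₀ = 29,000 kg, m_f = 29,000 − 20,900 = 8,100 kg; Δv = 425×9.80665×ln(3.58) = 4167.8×1.2754 ≈ 5316 m/s.
Total Δv = 4571 + 5316 = 9887 m/s.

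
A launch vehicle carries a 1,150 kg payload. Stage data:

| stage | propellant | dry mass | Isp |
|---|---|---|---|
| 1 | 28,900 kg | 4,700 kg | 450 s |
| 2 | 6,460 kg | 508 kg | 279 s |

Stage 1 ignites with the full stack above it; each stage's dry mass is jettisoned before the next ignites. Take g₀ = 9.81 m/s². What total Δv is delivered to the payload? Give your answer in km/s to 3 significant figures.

Ignition mass of stage 1 = 28,900+4,700 + 6,460+508 + 1,150 = 41,718 kg.
Stage 1: m₀ = 41,718 kg, m_f = 41,718 − 28,900 = 12,818 kg; Δv = 450×9.81×ln(3.255) = 4414.5×1.1801 ≈ 5209 m/s.
Stage 2: m₀ = 8,118 kg, m_f = 8,118 − 6,460 = 1,658 kg; Δv = 279×9.81×ln(4.896) = 2737.0×1.5885 ≈ 4348 m/s.
Total Δv = 5209 + 4348 = 9557 m/s.

Δv ≈ 9.56 km/s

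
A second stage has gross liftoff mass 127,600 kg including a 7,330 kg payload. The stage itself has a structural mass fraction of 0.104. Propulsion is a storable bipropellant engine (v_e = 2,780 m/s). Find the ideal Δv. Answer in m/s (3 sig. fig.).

Stage wet mass = m₀ − payload = 127,600 − 7,330 = 120,270 kg.
Stage dry mass = ε × stage wet mass = 0.104 × 120,270 = 12,508.1 kg.
Burnout mass m_f = stage dry + payload = 12,508.1 + 7,330 = 19,838.1 kg.
Δv = v_e · ln(127,600/19,838.1) = 2780.0 × ln(6.432) = 2780.0 × 1.8613 ≈ 5174 m/s.

Δv ≈ 5170 m/s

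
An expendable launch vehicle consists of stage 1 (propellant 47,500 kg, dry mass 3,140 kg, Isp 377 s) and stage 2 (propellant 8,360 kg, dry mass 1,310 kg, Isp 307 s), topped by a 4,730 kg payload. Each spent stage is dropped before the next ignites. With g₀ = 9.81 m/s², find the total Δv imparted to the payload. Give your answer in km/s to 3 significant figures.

Ignition mass of stage 1 = 47,500+3,140 + 8,360+1,310 + 4,730 = 65,040 kg.
Stage 1: m₀ = 65,040 kg, m_f = 65,040 − 47,500 = 17,540 kg; Δv = 377×9.81×ln(3.708) = 3698.4×1.3105 ≈ 4847 m/s.
Stage 2: m₀ = 14,400 kg, m_f = 14,400 − 8,360 = 6,040 kg; Δv = 307×9.81×ln(2.384) = 3011.7×0.8688 ≈ 2617 m/s.
Total Δv = 4847 + 2617 = 7464 m/s.

Δv ≈ 7.46 km/s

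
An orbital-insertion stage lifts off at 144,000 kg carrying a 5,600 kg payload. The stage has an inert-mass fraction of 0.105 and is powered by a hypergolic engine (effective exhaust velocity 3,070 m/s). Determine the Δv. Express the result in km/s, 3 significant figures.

Stage wet mass = m₀ − payload = 144,000 − 5,600 = 138,400 kg.
Stage dry mass = ε × stage wet mass = 0.105 × 138,400 = 14,532 kg.
Burnout mass m_f = stage dry + payload = 14,532 + 5,600 = 20,132 kg.
Δv = v_e · ln(144,000/20,132) = 3070.0 × ln(7.153) = 3070.0 × 1.9675 ≈ 6040 m/s.

Δv ≈ 6.04 km/s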